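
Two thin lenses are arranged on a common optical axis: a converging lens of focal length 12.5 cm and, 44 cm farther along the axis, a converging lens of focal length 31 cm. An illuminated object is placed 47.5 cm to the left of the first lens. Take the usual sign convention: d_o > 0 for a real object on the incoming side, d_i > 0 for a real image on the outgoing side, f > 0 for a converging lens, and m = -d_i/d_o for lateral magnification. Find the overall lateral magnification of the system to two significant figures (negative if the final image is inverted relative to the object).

-2.8

Applying the thin-lens equation to the first lens, 1/12.5 = 1/47.5 + 1/d_i1, which gives d_i1 = 16.964 cm.
Its lateral magnification is m_1 = -d_i1/d_o1 = -(16.964)/47.5 = -0.3571.
Object distance for lens 2: d_o2 = 44 - 16.964 = 27.036 cm.
Applying the thin-lens equation again with f_2 = 31 cm and d_o2 = 27.036 cm gives d_i2 = -211.414 cm.
m_2 = -(-211.414)/(27.036) = 7.8198.
Total m = m_1 x m_2 = (-0.3571)(7.8198) = -2.7928.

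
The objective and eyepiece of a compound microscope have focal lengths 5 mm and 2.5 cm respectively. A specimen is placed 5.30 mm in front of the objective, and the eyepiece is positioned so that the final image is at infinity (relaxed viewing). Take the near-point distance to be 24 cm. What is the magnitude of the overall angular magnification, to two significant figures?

Convert to cm: f_obj = 5 mm = 0.5 cm; d_o = 5.30 mm = 0.53 cm.
Objective: 1/d_i = 1/f_obj - 1/d_o = 1/0.5 - 1/0.53 = 0.11321 cm^-1, so d_i = 8.833 cm.
m_obj = -d_i/d_o = -8.833/0.53 = -16.667.
Eyepiece angular magnification (image at infinity): M_eye = D/f_e = 24/2.5 = 9.600.
Overall M = m_obj x M_eye = (-16.667)(9.600) = -160.00.
|M| = 160.00.

160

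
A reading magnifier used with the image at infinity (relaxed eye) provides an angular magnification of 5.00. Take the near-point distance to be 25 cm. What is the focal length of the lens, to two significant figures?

For the image at infinity, M = D/f.
f = D/M = 25/5.0 = 5.000 cm.

5.0 cm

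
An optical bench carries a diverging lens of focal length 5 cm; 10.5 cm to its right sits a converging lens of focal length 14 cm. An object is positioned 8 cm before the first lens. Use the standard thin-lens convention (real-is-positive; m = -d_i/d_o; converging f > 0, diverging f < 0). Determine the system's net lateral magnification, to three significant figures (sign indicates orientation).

Lens 1: 1/d_i1 = 1/f_1 - 1/d_o1 = 1/(-5) - 1/8 = -0.32500 cm^-1, so d_i1 = -3.077 cm.
m_1 = -(-3.077)/8 = 0.3846.
The intermediate image is virtual, 3.077 cm to the left of lens 1, so d_o2 = L - d_i1 = 10.5 - (-3.077) = 13.577 cm.
Lens 2: 1/d_i2 = 1/f_2 - 1/d_o2 = 1/14 - 1/(13.577) = -0.00223 cm^-1, so d_i2 = -449.273 cm.
m_2 = -(-449.273)/(13.577) = 33.0909.
Overall magnification: m = m_1 m_2 = 12.7273.

12.7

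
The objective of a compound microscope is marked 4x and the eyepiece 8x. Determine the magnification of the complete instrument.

32

The overall magnification of a compound microscope is the product of the objective and eyepiece magnifications:
M = M_obj x M_eye = 4 x 8 = 32.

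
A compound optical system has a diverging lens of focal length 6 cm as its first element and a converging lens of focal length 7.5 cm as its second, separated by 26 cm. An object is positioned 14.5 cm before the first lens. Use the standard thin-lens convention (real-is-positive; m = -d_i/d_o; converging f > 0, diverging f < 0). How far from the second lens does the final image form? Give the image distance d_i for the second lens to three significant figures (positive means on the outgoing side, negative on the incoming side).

Lens 1: 1/d_i1 = 1/f_1 - 1/d_o1 = 1/(-6) - 1/14.5 = -0.23563 cm^-1, so d_i1 = -4.244 cm.
The intermediate image is virtual, 4.244 cm to the left of lens 1, so d_o2 = L - d_i1 = 26 - (-4.244) = 30.244 cm.
Lens 2: 1/d_i2 = 1/f_2 - 1/d_o2 = 1/7.5 - 1/(30.244) = 0.10027 cm^-1, so d_i2 = 9.973 cm.

9.97 cm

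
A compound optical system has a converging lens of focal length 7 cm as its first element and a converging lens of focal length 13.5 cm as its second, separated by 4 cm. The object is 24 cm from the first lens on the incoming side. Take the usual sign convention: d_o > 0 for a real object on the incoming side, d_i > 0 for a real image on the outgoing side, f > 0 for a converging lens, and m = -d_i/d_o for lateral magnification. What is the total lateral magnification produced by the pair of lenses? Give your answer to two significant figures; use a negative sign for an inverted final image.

-0.29

First lens: d_i1 = 1/(1/7 - 1/24) = 9.882 cm.
m_1 = -(9.882)/24 = -0.4118.
Since 9.882 cm > 4 cm, the first image lies past the second lens and serves as a virtual object: d_o2 = L - d_i1 = -5.882 cm.
Second lens: d_i2 = 1/(1/13.5 - 1/(-5.882)) = 4.097 cm.
m_2 = -(4.097)/(-5.882) = 0.6965.
The system's lateral magnification is m_1 m_2 = (-0.4118)(0.6965) = -0.2868.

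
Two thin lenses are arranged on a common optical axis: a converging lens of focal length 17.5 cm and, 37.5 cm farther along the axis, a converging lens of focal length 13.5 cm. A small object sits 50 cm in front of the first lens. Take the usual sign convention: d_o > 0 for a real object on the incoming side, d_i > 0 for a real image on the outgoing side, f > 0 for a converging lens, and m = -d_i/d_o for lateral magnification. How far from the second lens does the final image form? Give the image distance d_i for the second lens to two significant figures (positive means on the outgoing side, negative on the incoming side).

-49 cm

Lens 1: 1/d_i1 = 1/f_1 - 1/d_o1 = 1/17.5 - 1/50 = 0.03714 cm^-1, so d_i1 = 26.923 cm.
That image sits 10.577 cm in front of the second lens, so d_o2 = 10.577 cm.
Lens 2: 1/d_i2 = 1/f_2 - 1/d_o2 = 1/13.5 - 1/(10.577) = -0.02047 cm^-1, so d_i2 = -48.849 cm.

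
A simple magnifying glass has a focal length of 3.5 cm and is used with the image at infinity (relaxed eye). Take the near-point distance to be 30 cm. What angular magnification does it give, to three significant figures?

M = D/f = 30/3.5 = 8.571.

8.57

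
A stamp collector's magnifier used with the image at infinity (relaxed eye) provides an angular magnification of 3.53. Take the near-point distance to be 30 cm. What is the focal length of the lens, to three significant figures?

For the image at infinity, M = D/f.
f = D/M = 30/3.53 = 8.499 cm.

8.50 cm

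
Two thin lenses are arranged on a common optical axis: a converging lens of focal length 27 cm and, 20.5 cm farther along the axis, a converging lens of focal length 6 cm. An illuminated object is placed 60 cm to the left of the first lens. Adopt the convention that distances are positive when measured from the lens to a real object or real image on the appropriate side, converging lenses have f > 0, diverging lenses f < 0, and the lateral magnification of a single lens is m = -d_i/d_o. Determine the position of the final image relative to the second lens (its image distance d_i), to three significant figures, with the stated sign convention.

First lens: d_i1 = 1/(1/27 - 1/60) = 49.091 cm.
Since 49.091 cm > 20.5 cm, the first image lies past the second lens and serves as a virtual object: d_o2 = L - d_i1 = -28.591 cm.
Second lens: d_i2 = 1/(1/6 - 1/(-28.591)) = 4.959 cm.

4.96 cm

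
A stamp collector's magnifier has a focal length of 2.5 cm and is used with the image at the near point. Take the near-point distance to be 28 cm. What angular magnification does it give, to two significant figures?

M = 1 + D/f = 1 + 28/2.5 = 12.200.

12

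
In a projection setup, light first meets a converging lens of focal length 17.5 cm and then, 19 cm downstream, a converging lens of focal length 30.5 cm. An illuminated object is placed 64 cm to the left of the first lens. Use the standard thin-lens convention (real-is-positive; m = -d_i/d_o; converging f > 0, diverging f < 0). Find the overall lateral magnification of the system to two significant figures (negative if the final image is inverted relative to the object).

-0.32

Applying the thin-lens equation to the first lens, 1/17.5 = 1/64 + 1/d_i1, which gives d_i1 = 24.086 cm.
Its lateral magnification is m_1 = -d_i1/d_o1 = -(24.086)/64 = -0.3763.
Since 24.086 cm > 19 cm, the first image lies past the second lens and serves as a virtual object: d_o2 = L - d_i1 = -5.086 cm.
Applying the thin-lens equation again with f_2 = 30.5 cm and d_o2 = -5.086 cm gives d_i2 = 4.359 cm.
m_2 = -(4.359)/(-5.086) = 0.8571.
The system's lateral magnification is m_1 m_2 = (-0.3763)(0.8571) = -0.3226.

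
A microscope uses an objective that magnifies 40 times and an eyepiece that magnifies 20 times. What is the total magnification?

800

The overall magnification of a compound microscope is the product of the objective and eyepiece magnifications:
M = M_obj x M_eye = 40 x 20 = 800.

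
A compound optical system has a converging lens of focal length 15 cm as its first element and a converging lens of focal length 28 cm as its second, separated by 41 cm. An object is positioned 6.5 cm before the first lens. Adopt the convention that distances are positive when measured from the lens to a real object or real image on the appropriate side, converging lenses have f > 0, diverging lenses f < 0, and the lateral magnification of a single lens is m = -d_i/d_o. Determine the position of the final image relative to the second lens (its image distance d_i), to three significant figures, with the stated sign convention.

60.0 cm

Lens 1: 1/d_i1 = 1/f_1 - 1/d_o1 = 1/15 - 1/6.5 = -0.08718 cm^-1, so d_i1 = -11.471 cm.
The intermediate image is virtual, 11.471 cm to the left of lens 1, so d_o2 = L - d_i1 = 41 - (-11.471) = 52.471 cm.
Lens 2: 1/d_i2 = 1/f_2 - 1/d_o2 = 1/28 - 1/(52.471) = 0.01666 cm^-1, so d_i2 = 60.038 cm.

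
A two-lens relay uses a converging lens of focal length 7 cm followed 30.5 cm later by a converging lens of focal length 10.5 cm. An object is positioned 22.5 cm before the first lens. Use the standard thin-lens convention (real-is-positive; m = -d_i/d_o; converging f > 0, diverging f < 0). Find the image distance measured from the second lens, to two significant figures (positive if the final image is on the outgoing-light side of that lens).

Lens 1: 1/d_i1 = 1/f_1 - 1/d_o1 = 1/7 - 1/22.5 = 0.09841 cm^-1, so d_i1 = 10.161 cm.
Object distance for lens 2: d_o2 = 30.5 - 10.161 = 20.339 cm.
Lens 2: 1/d_i2 = 1/f_2 - 1/d_o2 = 1/10.5 - 1/(20.339) = 0.04607 cm^-1, so d_i2 = 21.706 cm.

22 cm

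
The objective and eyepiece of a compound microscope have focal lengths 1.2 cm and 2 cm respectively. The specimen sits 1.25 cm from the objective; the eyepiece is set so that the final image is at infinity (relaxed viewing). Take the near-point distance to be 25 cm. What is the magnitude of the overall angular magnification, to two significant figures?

300

Objective: 1/d_i = 1/f_obj - 1/d_o = 1/1.2 - 1/1.25 = 0.03333 cm^-1, so d_i = 30.000 cm.
m_obj = -d_i/d_o = -30.000/1.25 = -24.000.
Eyepiece angular magnification (image at infinity): M_eye = D/f_e = 25/2 = 12.500.
Overall M = m_obj x M_eye = (-24.000)(12.500) = -300.00.
|M| = 300.00.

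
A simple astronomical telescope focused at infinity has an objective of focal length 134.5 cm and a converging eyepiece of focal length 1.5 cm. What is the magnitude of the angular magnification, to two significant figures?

|M| = f_obj/|f_eye| = 134.5/1.5 = 89.667.

90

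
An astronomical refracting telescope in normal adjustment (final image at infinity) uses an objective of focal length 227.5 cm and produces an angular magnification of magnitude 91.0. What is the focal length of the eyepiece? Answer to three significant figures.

2.50 cm

|M| = f_obj/f_eye, so f_eye = f_obj/|M| = 227.5/91.0 = 2.500 cm.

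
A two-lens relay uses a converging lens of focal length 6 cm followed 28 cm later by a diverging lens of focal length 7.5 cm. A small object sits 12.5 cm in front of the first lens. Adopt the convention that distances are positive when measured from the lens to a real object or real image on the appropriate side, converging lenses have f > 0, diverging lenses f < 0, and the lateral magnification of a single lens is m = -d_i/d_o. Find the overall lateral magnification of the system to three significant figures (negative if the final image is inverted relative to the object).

-0.289

First lens: d_i1 = 1/(1/6 - 1/12.5) = 11.538 cm.
m_1 = -(11.538)/12.5 = -0.9231.
Object distance for lens 2: d_o2 = 28 - 11.538 = 16.462 cm.
Second lens: d_i2 = 1/(1/(-7.5) - 1/(16.462)) = -5.152 cm.
m_2 = -(-5.152)/(16.462) = 0.3130.
Total m = m_1 x m_2 = (-0.9231)(0.3130) = -0.2889.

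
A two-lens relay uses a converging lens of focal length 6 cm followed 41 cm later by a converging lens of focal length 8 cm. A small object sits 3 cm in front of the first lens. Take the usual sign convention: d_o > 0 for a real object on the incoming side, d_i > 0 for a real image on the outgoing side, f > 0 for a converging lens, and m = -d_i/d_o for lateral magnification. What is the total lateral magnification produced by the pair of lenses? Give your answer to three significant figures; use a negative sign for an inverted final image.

First lens: d_i1 = 1/(1/6 - 1/3) = -6.000 cm.
m_1 = -(-6.000)/3 = 2.0000.
The intermediate image is virtual, 6.000 cm to the left of lens 1, so d_o2 = L - d_i1 = 41 - (-6.000) = 47.000 cm.
Second lens: d_i2 = 1/(1/8 - 1/(47.000)) = 9.641 cm.
m_2 = -(9.641)/(47.000) = -0.2051.
Total m = m_1 x m_2 = (2.0000)(-0.2051) = -0.4103.

-0.410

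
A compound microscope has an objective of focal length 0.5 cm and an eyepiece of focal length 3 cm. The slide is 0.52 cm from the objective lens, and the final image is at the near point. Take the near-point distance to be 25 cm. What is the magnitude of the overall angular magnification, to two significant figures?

230

Objective: 1/d_i = 1/f_obj - 1/d_o = 1/0.5 - 1/0.52 = 0.07692 cm^-1, so d_i = 13.000 cm.
m_obj = -d_i/d_o = -13.000/0.52 = -25.000.
Eyepiece angular magnification (image at near point): M_eye = 1 + D/f_e = 1 + 25/3 = 9.333.
Overall M = m_obj x M_eye = (-25.000)(9.333) = -233.33.
|M| = 233.33.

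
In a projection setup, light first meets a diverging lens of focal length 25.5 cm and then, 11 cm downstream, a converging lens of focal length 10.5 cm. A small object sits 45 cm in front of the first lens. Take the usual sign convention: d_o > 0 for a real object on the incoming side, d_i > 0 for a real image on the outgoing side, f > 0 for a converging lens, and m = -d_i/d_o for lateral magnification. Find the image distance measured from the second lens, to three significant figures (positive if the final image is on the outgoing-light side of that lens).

17.1 cm

Lens 1: 1/d_i1 = 1/f_1 - 1/d_o1 = 1/(-25.5) - 1/45 = -0.06144 cm^-1, so d_i1 = -16.277 cm.
With d_i1 < 0 the first image is virtual and lies on the object side; the object distance for lens 2 is d_o2 = 11 - (-16.277) = 27.277 cm.
Lens 2: 1/d_i2 = 1/f_2 - 1/d_o2 = 1/10.5 - 1/(27.277) = 0.05858 cm^-1, so d_i2 = 17.072 cm.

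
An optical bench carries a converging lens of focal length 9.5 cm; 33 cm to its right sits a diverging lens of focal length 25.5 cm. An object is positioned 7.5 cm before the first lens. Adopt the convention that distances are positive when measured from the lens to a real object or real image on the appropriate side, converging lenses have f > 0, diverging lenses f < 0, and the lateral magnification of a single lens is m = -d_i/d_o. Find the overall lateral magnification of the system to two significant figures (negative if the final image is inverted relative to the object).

1.3

Lens 1: 1/d_i1 = 1/f_1 - 1/d_o1 = 1/9.5 - 1/7.5 = -0.02807 cm^-1, so d_i1 = -35.625 cm.
m_1 = -(-35.625)/7.5 = 4.7500.
With d_i1 < 0 the first image is virtual and lies on the object side; the object distance for lens 2 is d_o2 = 33 - (-35.625) = 68.625 cm.
Lens 2: 1/d_i2 = 1/f_2 - 1/d_o2 = 1/(-25.5) - 1/(68.625) = -0.05379 cm^-1, so d_i2 = -18.592 cm.
m_2 = -(-18.592)/(68.625) = 0.2709.
The system's lateral magnification is m_1 m_2 = (4.7500)(0.2709) = 1.2869.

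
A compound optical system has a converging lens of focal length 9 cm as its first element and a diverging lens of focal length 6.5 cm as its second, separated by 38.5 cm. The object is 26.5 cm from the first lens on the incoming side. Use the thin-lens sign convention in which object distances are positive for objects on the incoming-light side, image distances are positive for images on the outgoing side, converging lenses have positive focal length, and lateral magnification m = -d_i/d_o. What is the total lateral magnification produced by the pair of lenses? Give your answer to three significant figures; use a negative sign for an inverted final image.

Lens 1: 1/d_i1 = 1/f_1 - 1/d_o1 = 1/9 - 1/26.5 = 0.07338 cm^-1, so d_i1 = 13.629 cm.
m_1 = -(13.629)/26.5 = -0.5143.
The intermediate image is 13.629 cm to the right of lens 1, so d_o2 = L - d_i1 = 38.5 - 13.629 = 24.871 cm.
Lens 2: 1/d_i2 = 1/f_2 - 1/d_o2 = 1/(-6.5) - 1/(24.871) = -0.19405 cm^-1, so d_i2 = -5.153 cm.
m_2 = -(-5.153)/(24.871) = 0.2072.
Total m = m_1 x m_2 = (-0.5143)(0.2072) = -0.1066.

-0.107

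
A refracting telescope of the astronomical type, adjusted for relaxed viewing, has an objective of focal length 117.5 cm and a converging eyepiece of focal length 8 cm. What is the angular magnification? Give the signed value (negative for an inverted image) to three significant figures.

-14.7

M = -f_obj/f_eye = -117.5/(8) = -14.688.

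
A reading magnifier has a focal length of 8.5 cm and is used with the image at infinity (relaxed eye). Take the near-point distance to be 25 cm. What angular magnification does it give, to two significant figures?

M = D/f = 25/8.5 = 2.941.

2.9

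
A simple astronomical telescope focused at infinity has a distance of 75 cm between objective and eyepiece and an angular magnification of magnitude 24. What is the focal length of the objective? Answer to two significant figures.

72 cm

In normal adjustment the tube length equals f_obj + f_eye and |M| = f_obj/f_eye.
So f_obj = 24 f_eye and 24 f_eye + f_eye = 75 cm, giving f_eye = 75/25 = 3.000 cm and f_obj = 72.000 cm.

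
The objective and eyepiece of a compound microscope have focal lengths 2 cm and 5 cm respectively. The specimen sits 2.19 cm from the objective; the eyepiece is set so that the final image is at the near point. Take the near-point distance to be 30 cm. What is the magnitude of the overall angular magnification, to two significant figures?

Objective: 1/d_i = 1/f_obj - 1/d_o = 1/2 - 1/2.19 = 0.04338 cm^-1, so d_i = 23.053 cm.
m_obj = -d_i/d_o = -23.053/2.19 = -10.526.
Eyepiece angular magnification (image at near point): M_eye = 1 + D/f_e = 1 + 30/5 = 7.000.
Overall M = m_obj x M_eye = (-10.526)(7.000) = -73.68.
|M| = 73.68.

74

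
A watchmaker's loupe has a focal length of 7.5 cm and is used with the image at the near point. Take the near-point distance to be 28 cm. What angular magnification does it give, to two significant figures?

M = 1 + D/f = 1 + 28/7.5 = 4.733.

4.7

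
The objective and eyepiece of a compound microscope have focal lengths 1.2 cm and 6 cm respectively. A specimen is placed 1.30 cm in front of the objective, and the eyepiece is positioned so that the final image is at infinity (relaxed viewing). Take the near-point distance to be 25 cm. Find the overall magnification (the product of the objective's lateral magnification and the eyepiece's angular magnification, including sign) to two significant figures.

Objective: 1/d_i = 1/f_obj - 1/d_o = 1/1.2 - 1/1.30 = 0.06410 cm^-1, so d_i = 15.600 cm.
m_obj = -d_i/d_o = -15.600/1.30 = -12.000.
Eyepiece angular magnification (image at infinity): M_eye = D/f_e = 25/6 = 4.167.
Overall M = m_obj x M_eye = (-12.000)(4.167) = -50.00.

-50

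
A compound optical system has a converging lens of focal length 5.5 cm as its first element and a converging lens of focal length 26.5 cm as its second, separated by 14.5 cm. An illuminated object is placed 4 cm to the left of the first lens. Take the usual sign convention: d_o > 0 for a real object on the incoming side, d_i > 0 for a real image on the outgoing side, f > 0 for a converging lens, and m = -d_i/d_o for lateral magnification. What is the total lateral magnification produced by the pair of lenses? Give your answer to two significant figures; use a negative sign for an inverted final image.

-36

Lens 1: 1/d_i1 = 1/f_1 - 1/d_o1 = 1/5.5 - 1/4 = -0.06818 cm^-1, so d_i1 = -14.667 cm.
m_1 = -(-14.667)/4 = 3.6667.
With d_i1 < 0 the first image is virtual and lies on the object side; the object distance for lens 2 is d_o2 = 14.5 - (-14.667) = 29.167 cm.
Lens 2: 1/d_i2 = 1/f_2 - 1/d_o2 = 1/26.5 - 1/(29.167) = 0.00345 cm^-1, so d_i2 = 289.844 cm.
m_2 = -(289.844)/(29.167) = -9.9375.
Total m = m_1 x m_2 = (3.6667)(-9.9375) = -36.4375.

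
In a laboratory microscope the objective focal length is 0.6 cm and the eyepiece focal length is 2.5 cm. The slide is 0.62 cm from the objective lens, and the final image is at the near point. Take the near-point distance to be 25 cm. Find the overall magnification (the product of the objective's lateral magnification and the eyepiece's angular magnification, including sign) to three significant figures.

-330

Objective: 1/d_i = 1/f_obj - 1/d_o = 1/0.6 - 1/0.62 = 0.05376 cm^-1, so d_i = 18.600 cm.
m_obj = -d_i/d_o = -18.600/0.62 = -30.000.
Eyepiece angular magnification (image at near point): M_eye = 1 + D/f_e = 1 + 25/2.5 = 11.000.
Overall M = m_obj x M_eye = (-30.000)(11.000) = -330.00.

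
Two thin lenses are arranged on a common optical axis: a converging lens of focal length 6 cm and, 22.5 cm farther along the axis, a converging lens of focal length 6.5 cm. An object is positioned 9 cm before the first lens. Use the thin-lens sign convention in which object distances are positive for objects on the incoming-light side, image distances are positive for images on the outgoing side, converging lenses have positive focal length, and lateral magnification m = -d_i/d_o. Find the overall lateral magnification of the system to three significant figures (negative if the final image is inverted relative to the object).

-6.50

Applying the thin-lens equation to the first lens, 1/6 = 1/9 + 1/d_i1, which gives d_i1 = 18.000 cm.
Its lateral magnification is m_1 = -d_i1/d_o1 = -(18.000)/9 = -2.0000.
The intermediate image is 18.000 cm to the right of lens 1, so d_o2 = L - d_i1 = 22.5 - 18.000 = 4.500 cm.
Applying the thin-lens equation again with f_2 = 6.5 cm and d_o2 = 4.500 cm gives d_i2 = -14.625 cm.
m_2 = -(-14.625)/(4.500) = 3.2500.
Total m = m_1 x m_2 = (-2.0000)(3.2500) = -6.5000.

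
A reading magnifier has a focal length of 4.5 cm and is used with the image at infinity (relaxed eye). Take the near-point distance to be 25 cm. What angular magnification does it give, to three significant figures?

M = D/f = 25/4.5 = 5.556.

5.56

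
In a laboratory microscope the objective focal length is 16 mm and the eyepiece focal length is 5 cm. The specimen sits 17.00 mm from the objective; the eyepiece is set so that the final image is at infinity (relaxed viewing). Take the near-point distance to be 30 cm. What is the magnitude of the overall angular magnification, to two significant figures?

Convert to cm: f_obj = 16 mm = 1.6 cm; d_o = 17.00 mm = 1.70 cm.
Objective: 1/d_i = 1/f_obj - 1/d_o = 1/1.6 - 1/1.70 = 0.03676 cm^-1, so d_i = 27.200 cm.
m_obj = -d_i/d_o = -27.200/1.70 = -16.000.
Eyepiece angular magnification (image at infinity): M_eye = D/f_e = 30/5 = 6.000.
Overall M = m_obj x M_eye = (-16.000)(6.000) = -96.00.
|M| = 96.00.

96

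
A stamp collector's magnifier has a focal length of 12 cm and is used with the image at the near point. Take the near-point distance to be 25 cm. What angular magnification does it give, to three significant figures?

3.08

M = 1 + D/f = 1 + 25/12 = 3.083.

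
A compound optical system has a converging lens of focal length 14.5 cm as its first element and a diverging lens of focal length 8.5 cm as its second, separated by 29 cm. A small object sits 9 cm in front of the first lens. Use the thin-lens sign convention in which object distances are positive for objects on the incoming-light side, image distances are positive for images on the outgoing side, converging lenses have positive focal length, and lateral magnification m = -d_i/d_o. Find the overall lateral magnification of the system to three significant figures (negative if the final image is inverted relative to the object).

First lens: d_i1 = 1/(1/14.5 - 1/9) = -23.727 cm.
m_1 = -(-23.727)/9 = 2.6364.
With d_i1 < 0 the first image is virtual and lies on the object side; the object distance for lens 2 is d_o2 = 29 - (-23.727) = 52.727 cm.
Second lens: d_i2 = 1/(1/(-8.5) - 1/(52.727)) = -7.320 cm.
m_2 = -(-7.320)/(52.727) = 0.1388.
The system's lateral magnification is m_1 m_2 = (2.6364)(0.1388) = 0.3660.

0.366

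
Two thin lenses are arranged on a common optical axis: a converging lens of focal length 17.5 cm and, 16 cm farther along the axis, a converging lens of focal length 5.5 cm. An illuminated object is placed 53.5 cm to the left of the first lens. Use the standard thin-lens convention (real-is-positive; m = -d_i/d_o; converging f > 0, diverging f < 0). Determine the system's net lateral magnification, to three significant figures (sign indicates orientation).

-0.172

Lens 1: 1/d_i1 = 1/f_1 - 1/d_o1 = 1/17.5 - 1/53.5 = 0.03845 cm^-1, so d_i1 = 26.007 cm.
m_1 = -(26.007)/53.5 = -0.4861.
Since 26.007 cm > 16 cm, the first image lies past the second lens and serves as a virtual object: d_o2 = L - d_i1 = -10.007 cm.
Lens 2: 1/d_i2 = 1/f_2 - 1/d_o2 = 1/5.5 - 1/(-10.007) = 0.28175 cm^-1, so d_i2 = 3.549 cm.
m_2 = -(3.549)/(-10.007) = 0.3547.
Overall magnification: m = m_1 m_2 = -0.1724.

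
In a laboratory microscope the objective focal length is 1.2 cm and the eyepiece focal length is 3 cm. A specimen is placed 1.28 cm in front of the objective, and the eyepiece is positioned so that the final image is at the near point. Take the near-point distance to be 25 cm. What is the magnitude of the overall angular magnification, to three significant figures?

140

Objective: 1/d_i = 1/f_obj - 1/d_o = 1/1.2 - 1/1.28 = 0.05208 cm^-1, so d_i = 19.200 cm.
m_obj = -d_i/d_o = -19.200/1.28 = -15.000.
Eyepiece angular magnification (image at near point): M_eye = 1 + D/f_e = 1 + 25/3 = 9.333.
Overall M = m_obj x M_eye = (-15.000)(9.333) = -140.00.
|M| = 140.00.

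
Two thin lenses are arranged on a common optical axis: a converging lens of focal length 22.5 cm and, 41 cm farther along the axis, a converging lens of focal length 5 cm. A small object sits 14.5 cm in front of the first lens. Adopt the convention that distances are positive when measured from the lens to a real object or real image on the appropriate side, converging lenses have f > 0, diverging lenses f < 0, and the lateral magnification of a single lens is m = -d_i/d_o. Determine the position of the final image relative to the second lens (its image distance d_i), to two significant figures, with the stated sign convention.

First lens: d_i1 = 1/(1/22.5 - 1/14.5) = -40.781 cm.
With d_i1 < 0 the first image is virtual and lies on the object side; the object distance for lens 2 is d_o2 = 41 - (-40.781) = 81.781 cm.
Second lens: d_i2 = 1/(1/5 - 1/(81.781)) = 5.326 cm.

5.3 cm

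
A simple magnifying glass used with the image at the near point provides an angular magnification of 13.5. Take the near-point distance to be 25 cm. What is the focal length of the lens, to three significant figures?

2.00 cm

For the image at the near point, M = 1 + D/f.
f = D/(M - 1) = 25/(13.5 - 1) = 2.000 cm.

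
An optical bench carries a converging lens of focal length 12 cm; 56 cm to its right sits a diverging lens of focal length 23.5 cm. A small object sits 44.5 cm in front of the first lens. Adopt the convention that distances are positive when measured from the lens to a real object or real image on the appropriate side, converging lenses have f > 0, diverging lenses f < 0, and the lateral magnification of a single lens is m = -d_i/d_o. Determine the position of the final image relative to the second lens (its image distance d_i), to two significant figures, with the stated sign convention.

-15 cm

First lens: d_i1 = 1/(1/12 - 1/44.5) = 16.431 cm.
Object distance for lens 2: d_o2 = 56 - 16.431 = 39.569 cm.
Second lens: d_i2 = 1/(1/(-23.5) - 1/(39.569)) = -14.744 cm.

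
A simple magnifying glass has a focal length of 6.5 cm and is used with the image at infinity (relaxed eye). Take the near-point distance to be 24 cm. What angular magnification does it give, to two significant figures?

3.7

M = D/f = 24/6.5 = 3.692.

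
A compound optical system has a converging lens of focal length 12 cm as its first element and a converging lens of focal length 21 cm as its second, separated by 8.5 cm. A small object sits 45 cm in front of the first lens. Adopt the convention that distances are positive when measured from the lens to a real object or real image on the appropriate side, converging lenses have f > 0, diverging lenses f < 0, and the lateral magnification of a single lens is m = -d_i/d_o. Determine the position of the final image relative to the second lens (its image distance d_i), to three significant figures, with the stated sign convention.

First lens: d_i1 = 1/(1/12 - 1/45) = 16.364 cm.
Since 16.364 cm > 8.5 cm, the first image lies past the second lens and serves as a virtual object: d_o2 = L - d_i1 = -7.864 cm.
Second lens: d_i2 = 1/(1/21 - 1/(-7.864)) = 5.721 cm.

5.72 cm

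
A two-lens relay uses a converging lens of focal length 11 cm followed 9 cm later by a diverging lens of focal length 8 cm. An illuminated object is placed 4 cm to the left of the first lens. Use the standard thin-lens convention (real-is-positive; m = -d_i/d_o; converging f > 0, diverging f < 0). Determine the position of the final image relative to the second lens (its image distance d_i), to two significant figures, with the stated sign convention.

Applying the thin-lens equation to the first lens, 1/11 = 1/4 + 1/d_i1, which gives d_i1 = -6.286 cm.
The intermediate image is virtual, 6.286 cm to the left of lens 1, so d_o2 = L - d_i1 = 9 - (-6.286) = 15.286 cm.
Applying the thin-lens equation again with f_2 = -8 cm and d_o2 = 15.286 cm gives d_i2 = -5.252 cm.

-5.3 cm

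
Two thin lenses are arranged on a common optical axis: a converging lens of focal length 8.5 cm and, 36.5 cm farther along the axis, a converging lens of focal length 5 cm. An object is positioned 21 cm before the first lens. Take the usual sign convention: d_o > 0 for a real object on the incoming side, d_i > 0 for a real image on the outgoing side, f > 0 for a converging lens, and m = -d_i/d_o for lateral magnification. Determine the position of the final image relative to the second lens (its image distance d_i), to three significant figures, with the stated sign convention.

6.45 cm

Applying the thin-lens equation to the first lens, 1/8.5 = 1/21 + 1/d_i1, which gives d_i1 = 14.280 cm.
Object distance for lens 2: d_o2 = 36.5 - 14.280 = 22.220 cm.
Applying the thin-lens equation again with f_2 = 5 cm and d_o2 = 22.220 cm gives d_i2 = 6.452 cm.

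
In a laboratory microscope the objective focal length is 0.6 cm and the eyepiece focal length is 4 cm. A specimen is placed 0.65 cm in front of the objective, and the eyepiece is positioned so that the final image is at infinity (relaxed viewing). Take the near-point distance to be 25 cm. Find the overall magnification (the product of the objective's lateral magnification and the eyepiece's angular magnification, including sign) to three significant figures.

-75.0

Objective: 1/d_i = 1/f_obj - 1/d_o = 1/0.6 - 1/0.65 = 0.12821 cm^-1, so d_i = 7.800 cm.
m_obj = -d_i/d_o = -7.800/0.65 = -12.000.
Eyepiece angular magnification (image at infinity): M_eye = D/f_e = 25/4 = 6.250.
Overall M = m_obj x M_eye = (-12.000)(6.250) = -75.00.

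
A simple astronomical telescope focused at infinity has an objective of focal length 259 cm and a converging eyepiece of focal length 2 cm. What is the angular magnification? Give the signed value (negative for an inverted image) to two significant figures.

-130

M = -f_obj/f_eye = -259/(2) = -129.500.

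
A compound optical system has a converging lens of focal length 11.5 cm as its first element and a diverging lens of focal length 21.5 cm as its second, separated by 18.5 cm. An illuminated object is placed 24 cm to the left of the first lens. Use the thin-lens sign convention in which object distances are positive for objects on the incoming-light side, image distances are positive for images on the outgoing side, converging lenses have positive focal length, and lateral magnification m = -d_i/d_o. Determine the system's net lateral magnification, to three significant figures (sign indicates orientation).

-1.10

First lens: d_i1 = 1/(1/11.5 - 1/24) = 22.080 cm.
m_1 = -(22.080)/24 = -0.9200.
Since 22.080 cm > 18.5 cm, the first image lies past the second lens and serves as a virtual object: d_o2 = L - d_i1 = -3.580 cm.
Second lens: d_i2 = 1/(1/(-21.5) - 1/(-3.580)) = 4.295 cm.
m_2 = -(4.295)/(-3.580) = 1.1998.
Total m = m_1 x m_2 = (-0.9200)(1.1998) = -1.1038.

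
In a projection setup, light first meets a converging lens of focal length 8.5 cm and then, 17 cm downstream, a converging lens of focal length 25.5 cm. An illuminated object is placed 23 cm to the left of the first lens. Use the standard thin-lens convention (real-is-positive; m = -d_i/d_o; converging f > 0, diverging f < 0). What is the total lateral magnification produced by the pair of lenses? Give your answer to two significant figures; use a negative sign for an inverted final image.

First lens: d_i1 = 1/(1/8.5 - 1/23) = 13.483 cm.
m_1 = -(13.483)/23 = -0.5862.
Object distance for lens 2: d_o2 = 17 - 13.483 = 3.517 cm.
Second lens: d_i2 = 1/(1/25.5 - 1/(3.517)) = -4.080 cm.
m_2 = -(-4.080)/(3.517) = 1.1600.
Total m = m_1 x m_2 = (-0.5862)(1.1600) = -0.6800.

-0.68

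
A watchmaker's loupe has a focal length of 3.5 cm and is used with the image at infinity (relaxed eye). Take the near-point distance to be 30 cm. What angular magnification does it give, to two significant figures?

8.6

M = D/f = 30/3.5 = 8.571.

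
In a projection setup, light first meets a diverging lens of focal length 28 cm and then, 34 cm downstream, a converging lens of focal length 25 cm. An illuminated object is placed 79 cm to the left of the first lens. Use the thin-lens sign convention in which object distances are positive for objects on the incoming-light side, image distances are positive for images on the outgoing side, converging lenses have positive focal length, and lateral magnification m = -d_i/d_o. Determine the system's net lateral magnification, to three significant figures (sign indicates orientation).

-0.220

Applying the thin-lens equation to the first lens, 1/(-28) = 1/79 + 1/d_i1, which gives d_i1 = -20.673 cm.
Its lateral magnification is m_1 = -d_i1/d_o1 = -(-20.673)/79 = 0.2617.
The intermediate image is virtual, 20.673 cm to the left of lens 1, so d_o2 = L - d_i1 = 34 - (-20.673) = 54.673 cm.
Applying the thin-lens equation again with f_2 = 25 cm and d_o2 = 54.673 cm gives d_i2 = 46.063 cm.
m_2 = -(46.063)/(54.673) = -0.8425.
Overall magnification: m = m_1 m_2 = -0.2205.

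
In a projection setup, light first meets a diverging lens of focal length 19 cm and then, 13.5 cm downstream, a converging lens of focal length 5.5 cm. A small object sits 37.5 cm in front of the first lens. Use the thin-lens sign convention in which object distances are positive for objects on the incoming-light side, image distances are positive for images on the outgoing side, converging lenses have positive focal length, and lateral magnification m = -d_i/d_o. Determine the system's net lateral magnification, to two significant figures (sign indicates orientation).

First lens: d_i1 = 1/(1/(-19) - 1/37.5) = -12.611 cm.
m_1 = -(-12.611)/37.5 = 0.3363.
The intermediate image is virtual, 12.611 cm to the left of lens 1, so d_o2 = L - d_i1 = 13.5 - (-12.611) = 26.111 cm.
Second lens: d_i2 = 1/(1/5.5 - 1/(26.111)) = 6.968 cm.
m_2 = -(6.968)/(26.111) = -0.2669.
The system's lateral magnification is m_1 m_2 = (0.3363)(-0.2669) = -0.0897.

-0.090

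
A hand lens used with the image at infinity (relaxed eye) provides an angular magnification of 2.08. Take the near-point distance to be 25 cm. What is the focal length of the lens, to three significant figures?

12.0 cm

For the image at infinity, M = D/f.
f = D/M = 25/2.08 = 12.019 cm.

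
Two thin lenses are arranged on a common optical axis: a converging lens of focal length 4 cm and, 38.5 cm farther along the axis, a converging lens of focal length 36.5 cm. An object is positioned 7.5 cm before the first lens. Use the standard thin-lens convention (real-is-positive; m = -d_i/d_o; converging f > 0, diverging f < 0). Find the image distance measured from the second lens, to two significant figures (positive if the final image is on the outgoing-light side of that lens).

First lens: d_i1 = 1/(1/4 - 1/7.5) = 8.571 cm.
That image sits 29.929 cm in front of the second lens, so d_o2 = 29.929 cm.
Second lens: d_i2 = 1/(1/36.5 - 1/(29.929)) = -166.234 cm.

-170 cm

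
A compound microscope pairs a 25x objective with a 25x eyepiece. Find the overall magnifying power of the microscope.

The overall magnification of a compound microscope is the product of the objective and eyepiece magnifications:
M = M_obj x M_eye = 25 x 25 = 625.

625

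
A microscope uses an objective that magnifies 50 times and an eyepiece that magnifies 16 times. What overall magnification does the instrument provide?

The overall magnification of a compound microscope is the product of the objective and eyepiece magnifications:
M = M_obj x M_eye = 50 x 16 = 800.

800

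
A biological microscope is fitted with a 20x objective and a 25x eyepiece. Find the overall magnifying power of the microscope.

The overall magnification of a compound microscope is the product of the objective and eyepiece magnifications:
M = M_obj x M_eye = 20 x 25 = 500.

500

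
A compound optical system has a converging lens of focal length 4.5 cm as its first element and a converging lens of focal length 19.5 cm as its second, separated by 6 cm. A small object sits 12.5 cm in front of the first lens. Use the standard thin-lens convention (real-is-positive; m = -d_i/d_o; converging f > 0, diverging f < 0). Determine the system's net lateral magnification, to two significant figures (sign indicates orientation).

Lens 1: 1/d_i1 = 1/f_1 - 1/d_o1 = 1/4.5 - 1/12.5 = 0.14222 cm^-1, so d_i1 = 7.031 cm.
m_1 = -(7.031)/12.5 = -0.5625.
This image would form 7.031 cm past lens 1, i.e. 1.031 cm beyond lens 2, so it is a virtual object for lens 2: d_o2 = 6 - 7.031 = -1.031 cm.
Lens 2: 1/d_i2 = 1/f_2 - 1/d_o2 = 1/19.5 - 1/(-1.031) = 1.02098 cm^-1, so d_i2 = 0.979 cm.
m_2 = -(0.979)/(-1.031) = 0.9498.
Overall magnification: m = m_1 m_2 = -0.5342.

-0.53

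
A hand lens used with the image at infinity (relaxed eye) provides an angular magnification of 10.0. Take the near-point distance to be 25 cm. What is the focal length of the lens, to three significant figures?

For the image at infinity, M = D/f.
f = D/M = 25/10.0 = 2.500 cm.

2.50 cm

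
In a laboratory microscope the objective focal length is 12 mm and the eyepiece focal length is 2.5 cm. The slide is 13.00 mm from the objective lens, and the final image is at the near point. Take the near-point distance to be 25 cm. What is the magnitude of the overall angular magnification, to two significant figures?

Convert to cm: f_obj = 12 mm = 1.2 cm; d_o = 13.00 mm = 1.30 cm.
Objective: 1/d_i = 1/f_obj - 1/d_o = 1/1.2 - 1/1.30 = 0.06410 cm^-1, so d_i = 15.600 cm.
m_obj = -d_i/d_o = -15.600/1.30 = -12.000.
Eyepiece angular magnification (image at near point): M_eye = 1 + D/f_e = 1 + 25/2.5 = 11.000.
Overall M = m_obj x M_eye = (-12.000)(11.000) = -132.00.
|M| = 132.00.

130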